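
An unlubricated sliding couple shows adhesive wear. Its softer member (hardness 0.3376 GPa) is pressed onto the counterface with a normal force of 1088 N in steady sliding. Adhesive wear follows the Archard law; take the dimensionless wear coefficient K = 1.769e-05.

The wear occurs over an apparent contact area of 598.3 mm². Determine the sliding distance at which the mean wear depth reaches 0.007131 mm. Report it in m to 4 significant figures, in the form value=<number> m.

Every step maintains full precision. Intermediate values are shown rounded — one last rounding, at four significant figures.
Hardness H = 0.3376 GPa = 3.376e+08 Pa.
Contact area A = 598.3 mm² = 5.983e-04 m².
Depth limit h_lim = 0.007131 mm = 7.131e-06 m.
Working in SI base units: W = 1088 N, H = 3.376e+08 Pa, K = 1.769e-05.
Wearable volume V_lim = h_lim·A = 7.131e-06 · 5.983e-04 = 4.266e-09 m³.
Inverting, life L = V_lim·H/(K·W) = 4.266e-09 · 3.376e+08 / (1.769e-05 · 1088) = 74.84 m.

value=74.84 m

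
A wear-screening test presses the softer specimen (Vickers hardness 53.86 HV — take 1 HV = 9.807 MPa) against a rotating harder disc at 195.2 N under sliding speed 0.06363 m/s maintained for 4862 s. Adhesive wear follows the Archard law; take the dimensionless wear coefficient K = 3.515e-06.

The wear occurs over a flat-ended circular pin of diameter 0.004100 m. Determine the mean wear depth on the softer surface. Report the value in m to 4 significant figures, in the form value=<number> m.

value=3.044e-05 m

Shown intermediates are rounded; each operation holds exact precision — a lone final rounding, at 4 significant digits.
Convert: Path length L = v·t = 0.06363 m/s × 4862 s = 309.4 m.
Convert: Hardness H = 53.86 HV × 9.807 MPa/HV = 528.2 MPa = 5.282e+08 Pa.
Convert: Contact area A = π·d²/4 = π·(0.004100 m)²/4 = 1.320e-05 m².
In SI base units: W = 195.2 N, H = 5.282e+08 Pa, K = 3.515e-06.
Archard relation: V = K·W·L/H = 3.515e-06 · 195.2 · 309.4 / 5.282e+08 = 4.019e-10 m³.
Wear depth h = V/A = 4.019e-10 / 1.320e-05 = 3.044e-05 m.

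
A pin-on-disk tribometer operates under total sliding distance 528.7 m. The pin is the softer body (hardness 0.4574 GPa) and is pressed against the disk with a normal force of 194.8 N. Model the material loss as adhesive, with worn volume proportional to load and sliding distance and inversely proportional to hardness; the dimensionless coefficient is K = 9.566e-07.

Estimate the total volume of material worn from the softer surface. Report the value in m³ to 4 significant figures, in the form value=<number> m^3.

Every step runs at full precision, and the intermediates are printed rounded; rounded once at the end to four significant digits.
Convert: Hardness H = 0.4574 GPa = 4.574e+08 Pa.
Restated in SI base units: W = 194.8 N, H = 4.574e+08 Pa, K = 9.566e-07.
Volume removed: V = K·W·L/H = 9.566e-07 · 194.8 · 528.7 / 4.574e+08 = 2.154e-10 m³.

value=2.154e-10 m^3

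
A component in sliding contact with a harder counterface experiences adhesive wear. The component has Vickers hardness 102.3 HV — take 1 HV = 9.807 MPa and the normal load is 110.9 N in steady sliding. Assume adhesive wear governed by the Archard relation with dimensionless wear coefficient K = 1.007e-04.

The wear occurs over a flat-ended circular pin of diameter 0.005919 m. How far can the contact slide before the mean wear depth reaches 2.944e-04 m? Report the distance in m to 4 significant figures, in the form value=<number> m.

The computation holds exact precision — intermediate values appear rounded. Rounded once at the end: four significant digits.
Hardness H = 102.3 HV × 9.807 MPa/HV = 1003 MPa = 1.003e+09 Pa.
Contact area A = π·d²/4 = π·(0.005919 m)²/4 = 2.752e-05 m².
As SI base values: W = 110.9 N, H = 1.003e+09 Pa, K = 1.007e-04.
Permissible volume V_lim = h_lim·A = 2.944e-04 · 2.752e-05 = 8.101e-09 m³.
So the life L = V_lim·H/(K·W) = 8.101e-09 · 1.003e+09 / (1.007e-04 · 110.9) = 727.7 m.

value=727.7 m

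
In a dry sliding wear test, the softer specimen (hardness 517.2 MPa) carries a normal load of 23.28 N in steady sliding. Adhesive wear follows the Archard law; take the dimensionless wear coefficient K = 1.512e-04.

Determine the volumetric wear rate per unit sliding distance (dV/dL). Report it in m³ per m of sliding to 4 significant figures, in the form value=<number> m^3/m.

Every step runs at full float precision; intermediates are shown rounded; one last rounding to four significant figures.
Convert: Hardness H = 517.2 MPa = 5.172e+08 Pa.
Collected in SI base units: W = 23.28 N, H = 5.172e+08 Pa, K = 1.512e-04.
Sliding wear rate dV/dL = K·W/H, per unit distance: 1.512e-04 · 23.28 / 5.172e+08 = 6.806e-12 m³/m.

value=6.806e-12 m^3/m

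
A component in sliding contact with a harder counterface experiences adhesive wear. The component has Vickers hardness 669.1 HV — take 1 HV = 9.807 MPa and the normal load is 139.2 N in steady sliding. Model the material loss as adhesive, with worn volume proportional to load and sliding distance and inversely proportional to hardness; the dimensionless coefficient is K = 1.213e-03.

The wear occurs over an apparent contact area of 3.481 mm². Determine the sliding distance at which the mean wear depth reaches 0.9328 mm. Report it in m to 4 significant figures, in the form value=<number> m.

value=126.2 m

All arithmetic holds full float precision — the intermediates are shown rounded — one last rounding to 4 significant digits.
Hardness H = 669.1 HV × 9.807 MPa/HV = 6562 MPa = 6.562e+09 Pa.
Contact area A = 3.481 mm² = 3.481e-06 m².
Depth limit h_lim = 0.9328 mm = 9.328e-04 m.
Collected in SI base units: W = 139.2 N, H = 6.562e+09 Pa, K = 1.213e-03.
Allowed volume V_lim = h_lim·A = 9.328e-04 · 3.481e-06 = 3.247e-09 m³.
Sliding life L = V_lim·H/(K·W) = 3.247e-09 · 6.562e+09 / (1.213e-03 · 139.2) = 126.2 m.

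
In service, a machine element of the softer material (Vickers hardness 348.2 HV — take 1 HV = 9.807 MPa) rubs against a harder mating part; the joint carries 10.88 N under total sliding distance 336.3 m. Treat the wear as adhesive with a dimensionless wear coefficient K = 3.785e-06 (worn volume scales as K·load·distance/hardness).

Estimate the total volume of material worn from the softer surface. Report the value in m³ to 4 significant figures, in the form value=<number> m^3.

Intermediates are shown rounded. All working math holds full float precision, and one last rounding, at four significant figures.
Hardness H = 348.2 HV × 9.807 MPa/HV = 3415 MPa = 3.415e+09 Pa.
Restated in SI base units: W = 10.88 N, H = 3.415e+09 Pa, K = 3.785e-06.
By Archard's law, V = K·W·L/H = 3.785e-06 · 10.88 · 336.3 / 3.415e+09 = 4.056e-12 m³.

value=4.056e-12 m^3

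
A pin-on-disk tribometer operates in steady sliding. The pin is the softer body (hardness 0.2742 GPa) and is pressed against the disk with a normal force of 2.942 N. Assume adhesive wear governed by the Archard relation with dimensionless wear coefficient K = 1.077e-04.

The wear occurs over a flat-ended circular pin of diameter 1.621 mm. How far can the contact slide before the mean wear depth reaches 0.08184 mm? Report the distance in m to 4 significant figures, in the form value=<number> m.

value=146.2 m

Intermediate values are displayed rounded; each operation runs at full float precision — one last rounding: four significant figures.
Convert: Hardness H = 0.2742 GPa = 2.742e+08 Pa.
Convert: Pin diameter d = 1.621 mm = 0.001621 m. Contact area A = π·d²/4 = π·(0.001621 m)²/4 = 2.064e-06 m².
Convert: Depth limit h_lim = 0.08184 mm = 8.184e-05 m.
Expressed in SI base units: W = 2.942 N, H = 2.742e+08 Pa, K = 1.077e-04.
Permissible volume V_lim = h_lim·A = 8.184e-05 · 2.064e-06 = 1.689e-10 m³.
So the life L = V_lim·H/(K·W) = 1.689e-10 · 2.742e+08 / (1.077e-04 · 2.942) = 146.2 m.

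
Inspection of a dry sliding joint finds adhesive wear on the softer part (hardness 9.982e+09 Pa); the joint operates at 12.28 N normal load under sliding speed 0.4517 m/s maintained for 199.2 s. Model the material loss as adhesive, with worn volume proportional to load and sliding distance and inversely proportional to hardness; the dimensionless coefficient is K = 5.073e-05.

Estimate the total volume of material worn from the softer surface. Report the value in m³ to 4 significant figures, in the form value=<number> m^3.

All working math runs at full float precision — printed values are rounded, and a lone final rounding, at 4 significant digits.
Sliding distance L = v·t = 0.4517 m/s × 199.2 s = 89.98 m.
In SI base units: W = 12.28 N, H = 9.982e+09 Pa, K = 5.073e-05.
Wear volume V = K·W·L/H = 5.073e-05 · 12.28 · 89.98 / 9.982e+09 = 5.615e-12 m³.

value=5.615e-12 m^3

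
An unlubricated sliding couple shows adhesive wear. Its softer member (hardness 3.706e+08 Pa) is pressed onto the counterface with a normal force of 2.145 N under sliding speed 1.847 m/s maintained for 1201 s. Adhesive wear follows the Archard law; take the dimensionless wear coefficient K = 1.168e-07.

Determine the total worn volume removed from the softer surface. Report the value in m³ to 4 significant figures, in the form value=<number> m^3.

The computation holds full precision — intermediates are printed rounded. Rounded just once to four significant digits.
Total distance L = v·t = 1.847 m/s × 1201 s = 2218 m.
As SI base values: W = 2.145 N, H = 3.706e+08 Pa, K = 1.168e-07.
Archard volume V = K·W·L/H = 1.168e-07 · 2.145 · 2218 / 3.706e+08 = 1.500e-12 m³.

value=1.500e-12 m^3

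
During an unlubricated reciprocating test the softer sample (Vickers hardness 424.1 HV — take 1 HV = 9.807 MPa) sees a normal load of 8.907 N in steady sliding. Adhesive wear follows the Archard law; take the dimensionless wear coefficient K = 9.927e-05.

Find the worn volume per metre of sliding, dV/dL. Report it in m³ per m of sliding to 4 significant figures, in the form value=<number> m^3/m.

The intermediates appear rounded; each operation carries exact precision, and one final rounding, at 4 significant figures.
Convert: Hardness H = 424.1 HV × 9.807 MPa/HV = 4159 MPa = 4.159e+09 Pa.
As SI base values: W = 8.907 N, H = 4.159e+09 Pa, K = 9.927e-05.
Volumetric rate dV/dL = K·W/H (independent of L): 9.927e-05 · 8.907 / 4.159e+09 = 2.126e-13 m³/m.

value=2.126e-13 m^3/m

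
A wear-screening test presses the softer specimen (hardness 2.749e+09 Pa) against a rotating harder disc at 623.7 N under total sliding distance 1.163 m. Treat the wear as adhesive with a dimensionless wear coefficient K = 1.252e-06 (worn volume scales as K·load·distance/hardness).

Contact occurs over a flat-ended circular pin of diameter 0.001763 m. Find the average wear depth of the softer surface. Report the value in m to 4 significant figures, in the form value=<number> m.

Shown intermediates are rounded. Each operation runs at full float precision — rounded once at the end to 4 significant figures.
Convert: Contact area A = π·d²/4 = π·(0.001763 m)²/4 = 2.441e-06 m².
Working in SI base units: W = 623.7 N, H = 2.749e+09 Pa, K = 1.252e-06.
Archard relation: V = K·W·L/H = 1.252e-06 · 623.7 · 1.163 / 2.749e+09 = 3.304e-13 m³.
Depth of wear h = V/A = 3.304e-13 / 2.441e-06 = 1.353e-07 m.

value=1.353e-07 m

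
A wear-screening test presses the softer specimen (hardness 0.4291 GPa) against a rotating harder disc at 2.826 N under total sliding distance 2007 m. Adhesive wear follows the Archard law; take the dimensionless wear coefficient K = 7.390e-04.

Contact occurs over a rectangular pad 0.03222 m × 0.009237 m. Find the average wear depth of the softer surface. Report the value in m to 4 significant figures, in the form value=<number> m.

value=3.282e-05 m

Intermediates are shown rounded, and all arithmetic maintains full float precision, and a lone final rounding, at 4 significant figures.
Convert: Hardness H = 0.4291 GPa = 4.291e+08 Pa.
Convert: Contact area A = 0.03222 m × 0.009237 m = 2.976e-04 m².
Expressed in SI base units: W = 2.826 N, H = 4.291e+08 Pa, K = 7.390e-04.
Wear volume V = K·W·L/H = 7.390e-04 · 2.826 · 2007 / 4.291e+08 = 9.768e-09 m³.
Average depth h = V/A = 9.768e-09 / 2.976e-04 = 3.282e-05 m.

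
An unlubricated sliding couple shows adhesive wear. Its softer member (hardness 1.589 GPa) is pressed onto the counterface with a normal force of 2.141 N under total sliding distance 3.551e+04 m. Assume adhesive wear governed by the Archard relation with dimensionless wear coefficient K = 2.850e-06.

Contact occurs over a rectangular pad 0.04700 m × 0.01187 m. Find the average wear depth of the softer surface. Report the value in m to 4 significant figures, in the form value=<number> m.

value=2.444e-07 m

Intermediates are displayed rounded, and each operation maintains full precision; a lone final rounding to 4 significant figures.
Hardness H = 1.589 GPa = 1.589e+09 Pa.
Contact area A = 0.04700 m × 0.01187 m = 5.579e-04 m².
As SI base values: W = 2.141 N, H = 1.589e+09 Pa, K = 2.850e-06.
By Archard's law, V = K·W·L/H = 2.850e-06 · 2.141 · 3.551e+04 / 1.589e+09 = 1.364e-10 m³.
Mean depth h = V/A = 1.364e-10 / 5.579e-04 = 2.444e-07 m.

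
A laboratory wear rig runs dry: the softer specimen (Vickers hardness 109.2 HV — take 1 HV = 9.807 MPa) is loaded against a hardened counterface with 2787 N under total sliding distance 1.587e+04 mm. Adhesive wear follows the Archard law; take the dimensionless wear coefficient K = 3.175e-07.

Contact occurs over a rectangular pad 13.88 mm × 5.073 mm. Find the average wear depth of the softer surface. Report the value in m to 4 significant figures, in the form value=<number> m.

Intermediates are shown rounded; each operation runs at exact precision. Rounded once at the end to four significant digits.
Convert: The distance L = 1.587e+04 mm = 15.87 m.
Convert: Hardness H = 109.2 HV × 9.807 MPa/HV = 1071 MPa = 1.071e+09 Pa.
Convert: Pad sides 13.88 mm × 5.073 mm = 0.01388 m × 0.005073 m. Contact area A = 0.01388 m × 0.005073 m = 7.041e-05 m².
SI base units throughout: W = 2787 N, H = 1.071e+09 Pa, K = 3.175e-07.
Archard relation: V = K·W·L/H = 3.175e-07 · 2787 · 15.87 / 1.071e+09 = 1.311e-11 m³.
Depth h = V/A = 1.311e-11 / 7.041e-05 = 1.862e-07 m.

value=1.862e-07 m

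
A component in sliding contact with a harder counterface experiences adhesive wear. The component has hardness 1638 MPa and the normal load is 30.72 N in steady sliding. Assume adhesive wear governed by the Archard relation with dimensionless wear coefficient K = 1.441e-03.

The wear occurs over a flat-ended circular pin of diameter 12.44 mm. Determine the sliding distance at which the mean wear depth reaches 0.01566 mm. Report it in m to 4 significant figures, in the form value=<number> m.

value=70.43 m

The algebra holds exact precision. Displayed values are rounded; a lone final rounding, at four significant figures.
Convert: Hardness H = 1638 MPa = 1.638e+09 Pa.
Convert: Pin diameter d = 12.44 mm = 0.01244 m. Contact area A = π·d²/4 = π·(0.01244 m)²/4 = 1.215e-04 m².
Convert: Depth limit h_lim = 0.01566 mm = 1.566e-05 m.
Expressed in SI base units: W = 30.72 N, H = 1.638e+09 Pa, K = 1.441e-03.
At the depth limit, V_lim = h_lim·A = 1.566e-05 · 1.215e-04 = 1.903e-09 m³.
So the life L = V_lim·H/(K·W) = 1.903e-09 · 1.638e+09 / (1.441e-03 · 30.72) = 70.43 m.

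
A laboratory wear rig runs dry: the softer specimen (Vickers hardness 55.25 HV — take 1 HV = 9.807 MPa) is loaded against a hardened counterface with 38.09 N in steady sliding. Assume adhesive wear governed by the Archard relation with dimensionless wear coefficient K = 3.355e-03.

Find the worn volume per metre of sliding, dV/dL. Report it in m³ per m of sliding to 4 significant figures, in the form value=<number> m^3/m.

Displayed values are rounded — all arithmetic runs at exact precision, and one last rounding, at 4 significant digits.
Convert: Hardness H = 55.25 HV × 9.807 MPa/HV = 541.8 MPa = 5.418e+08 Pa.
In SI base units: W = 38.09 N, H = 5.418e+08 Pa, K = 3.355e-03.
Wear rate dV/dL = K·W/H, per unit distance: 3.355e-03 · 38.09 / 5.418e+08 = 2.358e-10 m³/m.

value=2.358e-10 m^3/m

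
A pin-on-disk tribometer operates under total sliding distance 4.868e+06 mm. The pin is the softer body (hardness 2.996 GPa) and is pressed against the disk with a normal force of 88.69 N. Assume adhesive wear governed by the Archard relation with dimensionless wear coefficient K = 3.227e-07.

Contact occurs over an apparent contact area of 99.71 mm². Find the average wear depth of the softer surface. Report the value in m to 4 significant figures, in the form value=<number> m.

Intermediates are shown rounded. The computation carries exact precision; rounded once at the end, at four significant digits.
Distance L = 4.868e+06 mm = 4868 m.
Hardness H = 2.996 GPa = 2.996e+09 Pa.
Contact area A = 99.71 mm² = 9.971e-05 m².
SI base units throughout: W = 88.69 N, H = 2.996e+09 Pa, K = 3.227e-07.
The Archard volume V = K·W·L/H = 3.227e-07 · 88.69 · 4868 / 2.996e+09 = 4.650e-11 m³.
Mean depth h = V/A = 4.650e-11 / 9.971e-05 = 4.664e-07 m.

value=4.664e-07 m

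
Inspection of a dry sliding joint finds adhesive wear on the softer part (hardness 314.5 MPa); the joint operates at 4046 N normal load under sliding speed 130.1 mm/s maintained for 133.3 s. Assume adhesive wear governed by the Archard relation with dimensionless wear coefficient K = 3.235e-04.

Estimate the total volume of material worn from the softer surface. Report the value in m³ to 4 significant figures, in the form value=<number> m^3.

value=7.218e-08 m^3

Intermediate values are displayed rounded, and each operation holds full float precision. Rounded once at the end, at 4 significant digits.
Sliding speed v = 130.1 mm/s = 0.1301 m/s. Distance covered L = v·t = 0.1301 m/s × 133.3 s = 17.34 m.
Hardness H = 314.5 MPa = 3.145e+08 Pa.
Working in SI base units: W = 4046 N, H = 3.145e+08 Pa, K = 3.235e-04.
By Archard's law, V = K·W·L/H = 3.235e-04 · 4046 · 17.34 / 3.145e+08 = 7.218e-08 m³.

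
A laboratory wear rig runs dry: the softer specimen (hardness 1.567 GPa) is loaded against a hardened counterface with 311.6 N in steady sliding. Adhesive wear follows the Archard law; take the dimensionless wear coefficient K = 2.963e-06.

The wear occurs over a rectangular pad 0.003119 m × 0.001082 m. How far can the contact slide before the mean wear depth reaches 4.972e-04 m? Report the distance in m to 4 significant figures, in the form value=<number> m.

Shown intermediates are rounded, and the algebra carries full precision — one last rounding to four significant figures.
Convert: Hardness H = 1.567 GPa = 1.567e+09 Pa.
Convert: Contact area A = 0.003119 m × 0.001082 m = 3.375e-06 m².
SI base units throughout: W = 311.6 N, H = 1.567e+09 Pa, K = 2.963e-06.
Allowed volume V_lim = h_lim·A = 4.972e-04 · 3.375e-06 = 1.678e-09 m³.
Life L = V_lim·H/(K·W) = 1.678e-09 · 1.567e+09 / (2.963e-06 · 311.6) = 2848 m.

value=2848 m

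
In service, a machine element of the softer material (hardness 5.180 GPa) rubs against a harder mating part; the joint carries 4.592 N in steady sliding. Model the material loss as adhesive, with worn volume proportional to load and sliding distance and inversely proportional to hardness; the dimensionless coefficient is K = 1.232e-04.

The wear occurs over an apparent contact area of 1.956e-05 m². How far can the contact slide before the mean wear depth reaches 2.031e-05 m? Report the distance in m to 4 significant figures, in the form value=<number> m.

value=3637 m

The computation carries full precision, and the intermediates appear rounded. Rounded once at the end to 4 significant digits.
Convert: Hardness H = 5.180 GPa = 5.180e+09 Pa.
As SI base values: W = 4.592 N, H = 5.180e+09 Pa, K = 1.232e-04.
Wearable volume V_lim = h_lim·A = 2.031e-05 · 1.956e-05 = 3.973e-10 m³.
Life L = V_lim·H/(K·W) = 3.973e-10 · 5.180e+09 / (1.232e-04 · 4.592) = 3637 m.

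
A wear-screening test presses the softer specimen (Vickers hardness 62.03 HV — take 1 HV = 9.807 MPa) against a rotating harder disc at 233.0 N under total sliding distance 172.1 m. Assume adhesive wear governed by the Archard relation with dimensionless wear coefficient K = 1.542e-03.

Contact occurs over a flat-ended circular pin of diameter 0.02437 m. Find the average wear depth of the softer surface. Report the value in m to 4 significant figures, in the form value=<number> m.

The algebra maintains full precision, and intermediates are displayed rounded; a single final rounding to four significant digits.
Hardness H = 62.03 HV × 9.807 MPa/HV = 608.3 MPa = 6.083e+08 Pa.
Contact area A = π·d²/4 = π·(0.02437 m)²/4 = 4.664e-04 m².
In SI base units: W = 233.0 N, H = 6.083e+08 Pa, K = 1.542e-03.
Volume removed: V = K·W·L/H = 1.542e-03 · 233.0 · 172.1 / 6.083e+08 = 1.016e-07 m³.
Mean depth h = V/A = 1.016e-07 / 4.664e-04 = 2.179e-04 m.

value=2.179e-04 m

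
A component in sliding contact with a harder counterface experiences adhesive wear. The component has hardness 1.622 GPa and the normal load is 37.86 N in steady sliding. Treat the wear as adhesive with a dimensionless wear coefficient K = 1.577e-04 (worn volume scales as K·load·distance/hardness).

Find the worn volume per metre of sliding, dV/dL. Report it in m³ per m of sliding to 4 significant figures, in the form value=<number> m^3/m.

All arithmetic maintains exact precision. Intermediates appear rounded. Rounded just once, at 4 significant figures.
Convert: Hardness H = 1.622 GPa = 1.622e+09 Pa.
SI base units throughout: W = 37.86 N, H = 1.622e+09 Pa, K = 1.577e-04.
Volumetric rate dV/dL = K·W/H (independent of L): 1.577e-04 · 37.86 / 1.622e+09 = 3.681e-12 m³/m.

value=3.681e-12 m^3/m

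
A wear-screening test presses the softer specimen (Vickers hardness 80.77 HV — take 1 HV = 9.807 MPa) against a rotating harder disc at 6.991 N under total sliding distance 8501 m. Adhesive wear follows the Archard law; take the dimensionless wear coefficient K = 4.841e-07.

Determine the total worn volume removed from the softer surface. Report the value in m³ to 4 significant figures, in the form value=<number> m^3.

value=3.632e-11 m^3

Intermediates are displayed rounded; all working math keeps full precision; one final rounding, at 4 significant digits.
Convert: Hardness H = 80.77 HV × 9.807 MPa/HV = 792.1 MPa = 7.921e+08 Pa.
Collected in SI base units: W = 6.991 N, H = 7.921e+08 Pa, K = 4.841e-07.
Worn volume V = K·W·L/H = 4.841e-07 · 6.991 · 8501 / 7.921e+08 = 3.632e-11 m³.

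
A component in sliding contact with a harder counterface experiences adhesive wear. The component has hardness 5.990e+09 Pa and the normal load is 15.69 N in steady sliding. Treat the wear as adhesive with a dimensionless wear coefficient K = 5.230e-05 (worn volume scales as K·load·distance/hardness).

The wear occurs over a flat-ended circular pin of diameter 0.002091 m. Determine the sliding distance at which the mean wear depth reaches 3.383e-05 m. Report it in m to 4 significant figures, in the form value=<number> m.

Intermediate values are shown rounded. Each operation keeps full precision — rounded once at the end to 4 significant digits.
Contact area A = π·d²/4 = π·(0.002091 m)²/4 = 3.434e-06 m².
SI base units throughout: W = 15.69 N, H = 5.990e+09 Pa, K = 5.230e-05.
Volume at the limit: V_lim = h_lim·A = 3.383e-05 · 3.434e-06 = 1.162e-10 m³.
Thus life L = V_lim·H/(K·W) = 1.162e-10 · 5.990e+09 / (5.230e-05 · 15.69) = 848.0 m.

value=848.0 m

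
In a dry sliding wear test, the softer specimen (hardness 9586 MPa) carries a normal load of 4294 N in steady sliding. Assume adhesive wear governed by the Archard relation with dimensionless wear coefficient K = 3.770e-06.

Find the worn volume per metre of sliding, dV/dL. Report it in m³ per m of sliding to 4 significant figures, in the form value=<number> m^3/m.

value=1.689e-12 m^3/m

Intermediate values are shown rounded. All working math holds full precision — one final rounding: 4 significant digits.
Hardness H = 9586 MPa = 9.586e+09 Pa.
Collected in SI base units: W = 4294 N, H = 9.586e+09 Pa, K = 3.770e-06.
Volumetric rate dV/dL = K·W/H: 3.770e-06 · 4294 / 9.586e+09 = 1.689e-12 m³/m.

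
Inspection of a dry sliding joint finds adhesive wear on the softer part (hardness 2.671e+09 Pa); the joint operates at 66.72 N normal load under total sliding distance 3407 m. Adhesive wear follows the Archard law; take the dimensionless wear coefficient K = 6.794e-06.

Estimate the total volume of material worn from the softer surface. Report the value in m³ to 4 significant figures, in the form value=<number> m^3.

All working math holds full precision. The intermediates appear rounded — a single final rounding, at four significant figures.
Restated in SI base units: W = 66.72 N, H = 2.671e+09 Pa, K = 6.794e-06.
Archard volume V = K·W·L/H = 6.794e-06 · 66.72 · 3407 / 2.671e+09 = 5.782e-10 m³.

value=5.782e-10 m^3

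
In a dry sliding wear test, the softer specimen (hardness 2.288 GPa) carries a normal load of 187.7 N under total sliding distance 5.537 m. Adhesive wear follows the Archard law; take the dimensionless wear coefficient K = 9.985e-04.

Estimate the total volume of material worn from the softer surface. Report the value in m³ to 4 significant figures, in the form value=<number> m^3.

value=4.536e-10 m^3

Intermediate values are printed rounded — the computation runs at full precision. Rounded just once: 4 significant figures.
Convert: Hardness H = 2.288 GPa = 2.288e+09 Pa.
Restated in SI base units: W = 187.7 N, H = 2.288e+09 Pa, K = 9.985e-04.
The Archard volume V = K·W·L/H = 9.985e-04 · 187.7 · 5.537 / 2.288e+09 = 4.536e-10 m³.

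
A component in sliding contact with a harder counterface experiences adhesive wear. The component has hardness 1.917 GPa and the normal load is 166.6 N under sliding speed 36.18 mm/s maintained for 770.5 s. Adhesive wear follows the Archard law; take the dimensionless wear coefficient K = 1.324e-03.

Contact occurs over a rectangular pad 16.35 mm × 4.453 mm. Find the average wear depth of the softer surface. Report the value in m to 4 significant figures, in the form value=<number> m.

value=4.406e-05 m

Each operation keeps exact precision. Displayed values are rounded. Rounded just once: 4 significant figures.
Convert: Sliding speed v = 36.18 mm/s = 0.03618 m/s. Distance covered L = v·t = 0.03618 m/s × 770.5 s = 27.88 m.
Convert: Hardness H = 1.917 GPa = 1.917e+09 Pa.
Convert: Pad sides 16.35 mm × 4.453 mm = 0.01635 m × 0.004453 m. Contact area A = 0.01635 m × 0.004453 m = 7.281e-05 m².
SI base units throughout: W = 166.6 N, H = 1.917e+09 Pa, K = 1.324e-03.
Worn volume V = K·W·L/H = 1.324e-03 · 166.6 · 27.88 / 1.917e+09 = 3.208e-09 m³.
Mean wear depth h = V/A = 3.208e-09 / 7.281e-05 = 4.406e-05 m.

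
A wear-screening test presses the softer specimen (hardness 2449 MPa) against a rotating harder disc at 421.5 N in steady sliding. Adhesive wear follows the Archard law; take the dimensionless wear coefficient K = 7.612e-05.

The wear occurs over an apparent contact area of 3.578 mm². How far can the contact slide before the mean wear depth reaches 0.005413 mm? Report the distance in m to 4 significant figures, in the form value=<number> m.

value=1.478 m

Intermediates are printed rounded; the computation runs at full precision — rounded just once to four significant figures.
Hardness H = 2449 MPa = 2.449e+09 Pa.
Contact area A = 3.578 mm² = 3.578e-06 m².
Depth limit h_lim = 0.005413 mm = 5.413e-06 m.
As SI base values: W = 421.5 N, H = 2.449e+09 Pa, K = 7.612e-05.
Limit volume V_lim = h_lim·A = 5.413e-06 · 3.578e-06 = 1.937e-11 m³.
So the life L = V_lim·H/(K·W) = 1.937e-11 · 2.449e+09 / (7.612e-05 · 421.5) = 1.478 m.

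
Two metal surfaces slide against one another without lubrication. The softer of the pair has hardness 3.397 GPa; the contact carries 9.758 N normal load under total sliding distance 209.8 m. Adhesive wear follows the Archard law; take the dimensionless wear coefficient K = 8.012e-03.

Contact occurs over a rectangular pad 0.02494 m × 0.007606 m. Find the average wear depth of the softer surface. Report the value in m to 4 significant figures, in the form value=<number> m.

The computation keeps full precision; quoted intermediates are rounded — a lone final rounding: 4 significant figures.
Convert: Hardness H = 3.397 GPa = 3.397e+09 Pa.
Convert: Contact area A = 0.02494 m × 0.007606 m = 1.897e-04 m².
In SI base units: W = 9.758 N, H = 3.397e+09 Pa, K = 8.012e-03.
Worn volume V = K·W·L/H = 8.012e-03 · 9.758 · 209.8 / 3.397e+09 = 4.828e-09 m³.
Mean wear depth h = V/A = 4.828e-09 / 1.897e-04 = 2.545e-05 m.

value=2.545e-05 m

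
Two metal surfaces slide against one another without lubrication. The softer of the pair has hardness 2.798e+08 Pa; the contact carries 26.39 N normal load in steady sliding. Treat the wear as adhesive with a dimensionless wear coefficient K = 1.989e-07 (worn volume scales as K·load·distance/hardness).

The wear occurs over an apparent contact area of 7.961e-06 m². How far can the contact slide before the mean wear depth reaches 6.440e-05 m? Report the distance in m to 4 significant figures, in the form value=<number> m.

The intermediates are shown rounded; the computation keeps full precision; rounded just once, at four significant figures.
SI base units throughout: W = 26.39 N, H = 2.798e+08 Pa, K = 1.989e-07.
Wearable volume V_lim = h_lim·A = 6.440e-05 · 7.961e-06 = 5.127e-10 m³.
Life L = V_lim·H/(K·W) = 5.127e-10 · 2.798e+08 / (1.989e-07 · 26.39) = 2.733e+04 m.

value=2.733e+04 m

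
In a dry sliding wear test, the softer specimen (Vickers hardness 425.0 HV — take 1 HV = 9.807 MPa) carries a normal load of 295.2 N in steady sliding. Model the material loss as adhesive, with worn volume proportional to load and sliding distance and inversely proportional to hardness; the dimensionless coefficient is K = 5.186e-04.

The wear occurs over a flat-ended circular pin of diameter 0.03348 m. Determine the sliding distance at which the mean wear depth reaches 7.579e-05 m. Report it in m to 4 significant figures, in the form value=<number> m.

Displayed values are rounded; the computation holds full precision — a lone final rounding: four significant figures.
Convert: Hardness H = 425.0 HV × 9.807 MPa/HV = 4168 MPa = 4.168e+09 Pa.
Convert: Contact area A = π·d²/4 = π·(0.03348 m)²/4 = 8.804e-04 m².
Working in SI base units: W = 295.2 N, H = 4.168e+09 Pa, K = 5.186e-04.
At the depth limit, V_lim = h_lim·A = 7.579e-05 · 8.804e-04 = 6.672e-08 m³.
So the life L = V_lim·H/(K·W) = 6.672e-08 · 4.168e+09 / (5.186e-04 · 295.2) = 1817 m.

value=1817 m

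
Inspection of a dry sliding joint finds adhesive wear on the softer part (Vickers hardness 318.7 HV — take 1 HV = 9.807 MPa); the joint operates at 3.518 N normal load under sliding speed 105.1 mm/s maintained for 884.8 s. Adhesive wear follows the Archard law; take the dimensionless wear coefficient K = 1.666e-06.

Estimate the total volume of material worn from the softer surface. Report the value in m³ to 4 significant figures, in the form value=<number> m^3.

Intermediates are printed rounded. The algebra maintains full precision; one last rounding, at 4 significant figures.
Sliding speed v = 105.1 mm/s = 0.1051 m/s. Distance covered L = v·t = 0.1051 m/s × 884.8 s = 92.99 m.
Hardness H = 318.7 HV × 9.807 MPa/HV = 3125 MPa = 3.125e+09 Pa.
Expressed in SI base units: W = 3.518 N, H = 3.125e+09 Pa, K = 1.666e-06.
Volume removed: V = K·W·L/H = 1.666e-06 · 3.518 · 92.99 / 3.125e+09 = 1.744e-13 m³.

value=1.744e-13 m^3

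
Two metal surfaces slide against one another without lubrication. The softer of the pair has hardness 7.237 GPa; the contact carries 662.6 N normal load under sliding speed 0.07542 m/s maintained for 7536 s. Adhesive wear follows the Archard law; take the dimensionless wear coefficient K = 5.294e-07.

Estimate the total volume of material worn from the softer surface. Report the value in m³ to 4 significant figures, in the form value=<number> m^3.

The intermediates appear rounded. All arithmetic carries full precision; one final rounding, at four significant digits.
Convert: The distance L = v·t = 0.07542 m/s × 7536 s = 568.4 m.
Convert: Hardness H = 7.237 GPa = 7.237e+09 Pa.
As SI base values: W = 662.6 N, H = 7.237e+09 Pa, K = 5.294e-07.
Archard volume V = K·W·L/H = 5.294e-07 · 662.6 · 568.4 / 7.237e+09 = 2.755e-11 m³.

value=2.755e-11 m^3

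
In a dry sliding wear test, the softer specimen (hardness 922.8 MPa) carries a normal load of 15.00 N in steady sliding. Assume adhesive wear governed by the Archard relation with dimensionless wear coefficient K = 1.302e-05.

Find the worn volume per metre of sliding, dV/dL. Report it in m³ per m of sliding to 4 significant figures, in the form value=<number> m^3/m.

Intermediate values appear rounded; all working math carries full precision. Rounded once at the end, at four significant digits.
Convert: Hardness H = 922.8 MPa = 9.228e+08 Pa.
Restated in SI base units: W = 15.00 N, H = 9.228e+08 Pa, K = 1.302e-05.
The wear rate dV/dL = K·W/H: 1.302e-05 · 15.00 / 9.228e+08 = 2.116e-13 m³/m.

value=2.116e-13 m^3/m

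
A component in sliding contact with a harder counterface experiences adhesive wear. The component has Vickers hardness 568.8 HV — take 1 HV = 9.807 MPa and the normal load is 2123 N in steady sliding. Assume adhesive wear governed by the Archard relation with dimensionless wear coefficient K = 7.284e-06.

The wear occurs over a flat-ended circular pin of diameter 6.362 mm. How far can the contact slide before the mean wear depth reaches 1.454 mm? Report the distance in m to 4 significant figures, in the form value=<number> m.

Intermediates are displayed rounded; all arithmetic runs at full precision, and a lone final rounding: 4 significant figures.
Hardness H = 568.8 HV × 9.807 MPa/HV = 5578 MPa = 5.578e+09 Pa.
Pin diameter d = 6.362 mm = 0.006362 m. Contact area A = π·d²/4 = π·(0.006362 m)²/4 = 3.179e-05 m².
Depth limit h_lim = 1.454 mm = 0.001454 m.
Collected in SI base units: W = 2123 N, H = 5.578e+09 Pa, K = 7.284e-06.
Volume at the limit: V_lim = h_lim·A = 0.001454 · 3.179e-05 = 4.622e-08 m³.
Thus life L = V_lim·H/(K·W) = 4.622e-08 · 5.578e+09 / (7.284e-06 · 2123) = 1.667e+04 m.

value=1.667e+04 m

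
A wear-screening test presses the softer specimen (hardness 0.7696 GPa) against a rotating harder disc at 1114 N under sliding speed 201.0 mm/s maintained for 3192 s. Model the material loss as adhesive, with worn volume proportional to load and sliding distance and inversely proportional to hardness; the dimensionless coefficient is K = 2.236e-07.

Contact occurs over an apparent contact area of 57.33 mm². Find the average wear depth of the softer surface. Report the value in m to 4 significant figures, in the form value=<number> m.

Intermediates are printed rounded; every step keeps full float precision. Rounded just once, at four significant digits.
Convert: Sliding speed v = 201.0 mm/s = 0.2010 m/s. Distance L = v·t = 0.2010 m/s × 3192 s = 641.6 m.
Convert: Hardness H = 0.7696 GPa = 7.696e+08 Pa.
Convert: Contact area A = 57.33 mm² = 5.733e-05 m².
In SI base units: W = 1114 N, H = 7.696e+08 Pa, K = 2.236e-07.
Volume removed: V = K·W·L/H = 2.236e-07 · 1114 · 641.6 / 7.696e+08 = 2.077e-10 m³.
Depth h = V/A = 2.077e-10 / 5.733e-05 = 3.622e-06 m.

value=3.622e-06 m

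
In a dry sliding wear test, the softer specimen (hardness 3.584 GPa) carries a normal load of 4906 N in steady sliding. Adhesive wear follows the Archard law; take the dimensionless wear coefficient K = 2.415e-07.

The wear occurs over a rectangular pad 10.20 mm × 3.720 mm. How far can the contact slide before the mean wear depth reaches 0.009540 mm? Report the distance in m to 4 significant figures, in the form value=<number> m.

All working math keeps exact precision; intermediate values are displayed rounded; one final rounding, at four significant digits.
Hardness H = 3.584 GPa = 3.584e+09 Pa.
Pad sides 10.20 mm × 3.720 mm = 0.01020 m × 0.003720 m. Contact area A = 0.01020 m × 0.003720 m = 3.794e-05 m².
Depth limit h_lim = 0.009540 mm = 9.540e-06 m.
Expressed in SI base units: W = 4906 N, H = 3.584e+09 Pa, K = 2.415e-07.
Permissible volume V_lim = h_lim·A = 9.540e-06 · 3.794e-05 = 3.620e-10 m³.
Life L = V_lim·H/(K·W) = 3.620e-10 · 3.584e+09 / (2.415e-07 · 4906) = 1095 m.

value=1095 m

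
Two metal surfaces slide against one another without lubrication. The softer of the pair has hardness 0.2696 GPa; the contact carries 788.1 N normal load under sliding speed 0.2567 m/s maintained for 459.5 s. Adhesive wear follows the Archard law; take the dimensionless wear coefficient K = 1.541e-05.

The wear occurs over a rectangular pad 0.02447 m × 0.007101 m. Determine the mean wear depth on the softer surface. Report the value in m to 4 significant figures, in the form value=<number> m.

Intermediates appear rounded. The computation holds full float precision; one final rounding, at 4 significant figures.
Convert: Sliding distance L = v·t = 0.2567 m/s × 459.5 s = 118.0 m.
Convert: Hardness H = 0.2696 GPa = 2.696e+08 Pa.
Convert: Contact area A = 0.02447 m × 0.007101 m = 1.738e-04 m².
In SI base units, W = 788.1 N, H = 2.696e+08 Pa, K = 1.541e-05.
The Archard volume V = K·W·L/H = 1.541e-05 · 788.1 · 118.0 / 2.696e+08 = 5.313e-09 m³.
Depth h = V/A = 5.313e-09 / 1.738e-04 = 3.058e-05 m.

value=3.058e-05 m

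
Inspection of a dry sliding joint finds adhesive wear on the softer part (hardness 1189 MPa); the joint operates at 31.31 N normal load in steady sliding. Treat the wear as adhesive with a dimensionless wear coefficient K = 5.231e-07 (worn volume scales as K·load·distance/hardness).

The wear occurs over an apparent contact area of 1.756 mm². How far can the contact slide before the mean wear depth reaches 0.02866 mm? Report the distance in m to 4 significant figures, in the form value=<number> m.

Printed values are rounded; the computation keeps full precision. Rounded once at the end, at 4 significant digits.
Convert: Hardness H = 1189 MPa = 1.189e+09 Pa.
Convert: Contact area A = 1.756 mm² = 1.756e-06 m².
Convert: Depth limit h_lim = 0.02866 mm = 2.866e-05 m.
SI base units throughout: W = 31.31 N, H = 1.189e+09 Pa, K = 5.231e-07.
Limit volume V_lim = h_lim·A = 2.866e-05 · 1.756e-06 = 5.033e-11 m³.
Life L = V_lim·H/(K·W) = 5.033e-11 · 1.189e+09 / (5.231e-07 · 31.31) = 3654 m.

value=3654 m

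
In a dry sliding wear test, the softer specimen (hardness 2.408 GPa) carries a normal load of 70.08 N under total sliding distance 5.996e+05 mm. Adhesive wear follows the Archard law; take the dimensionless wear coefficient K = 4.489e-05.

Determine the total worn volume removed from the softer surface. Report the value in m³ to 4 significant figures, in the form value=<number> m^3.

value=7.833e-10 m^3

All arithmetic holds full float precision, and shown intermediates are rounded; rounded just once: 4 significant digits.
Sliding distance L = 5.996e+05 mm = 599.6 m.
Hardness H = 2.408 GPa = 2.408e+09 Pa.
SI base units throughout: W = 70.08 N, H = 2.408e+09 Pa, K = 4.489e-05.
Wear volume V = K·W·L/H = 4.489e-05 · 70.08 · 599.6 / 2.408e+09 = 7.833e-10 m³.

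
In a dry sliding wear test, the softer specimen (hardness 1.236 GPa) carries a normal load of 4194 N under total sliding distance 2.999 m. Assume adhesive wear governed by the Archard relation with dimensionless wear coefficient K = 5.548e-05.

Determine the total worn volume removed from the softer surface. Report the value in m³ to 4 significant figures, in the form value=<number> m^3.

value=5.646e-10 m^3

All working math holds exact precision, and displayed values are rounded. Rounded once at the end, at four significant figures.
Convert: Hardness H = 1.236 GPa = 1.236e+09 Pa.
Working in SI base units: W = 4194 N, H = 1.236e+09 Pa, K = 5.548e-05.
Worn volume V = K·W·L/H = 5.548e-05 · 4194 · 2.999 / 1.236e+09 = 5.646e-10 m³.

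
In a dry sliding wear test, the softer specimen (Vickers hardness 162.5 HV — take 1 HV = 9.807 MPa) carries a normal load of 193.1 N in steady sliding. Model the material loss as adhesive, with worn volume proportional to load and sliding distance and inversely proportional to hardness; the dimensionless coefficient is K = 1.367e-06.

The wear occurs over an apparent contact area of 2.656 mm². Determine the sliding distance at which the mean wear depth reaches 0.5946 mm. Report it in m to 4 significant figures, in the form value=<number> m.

value=9534 m

Intermediate values are shown rounded; all arithmetic maintains exact precision, and rounded just once: four significant digits.
Convert: Hardness H = 162.5 HV × 9.807 MPa/HV = 1594 MPa = 1.594e+09 Pa.
Convert: Contact area A = 2.656 mm² = 2.656e-06 m².
Convert: Depth limit h_lim = 0.5946 mm = 5.946e-04 m.
SI base units throughout: W = 193.1 N, H = 1.594e+09 Pa, K = 1.367e-06.
Allowed volume V_lim = h_lim·A = 5.946e-04 · 2.656e-06 = 1.579e-09 m³.
Sliding life L = V_lim·H/(K·W) = 1.579e-09 · 1.594e+09 / (1.367e-06 · 193.1) = 9534 m.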